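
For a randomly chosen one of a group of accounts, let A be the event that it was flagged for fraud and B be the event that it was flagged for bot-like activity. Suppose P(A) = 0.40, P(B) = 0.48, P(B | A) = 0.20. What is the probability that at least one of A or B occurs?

0.80

P(A ∩ B) = P(A)·P(B|A) = 0.40 × 0.20 = 0.08
P(A ∪ B) = 0.40 + 0.48 − 0.08 = 0.80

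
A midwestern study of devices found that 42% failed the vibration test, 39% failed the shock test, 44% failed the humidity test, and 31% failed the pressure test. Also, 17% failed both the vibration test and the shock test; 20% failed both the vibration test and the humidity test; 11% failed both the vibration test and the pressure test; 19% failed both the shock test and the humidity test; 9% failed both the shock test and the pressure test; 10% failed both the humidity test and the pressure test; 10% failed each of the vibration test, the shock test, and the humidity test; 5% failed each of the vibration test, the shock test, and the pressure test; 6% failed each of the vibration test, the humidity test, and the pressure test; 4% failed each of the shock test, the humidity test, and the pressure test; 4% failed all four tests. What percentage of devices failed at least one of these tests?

91%

Inclusion–exclusion gives
P(union) = 42 + 39 + 44 + 31 − 17 − 20 − 11 − 19 − 9 − 10 + 10 + 5 + 6 + 4 − 4 = 91%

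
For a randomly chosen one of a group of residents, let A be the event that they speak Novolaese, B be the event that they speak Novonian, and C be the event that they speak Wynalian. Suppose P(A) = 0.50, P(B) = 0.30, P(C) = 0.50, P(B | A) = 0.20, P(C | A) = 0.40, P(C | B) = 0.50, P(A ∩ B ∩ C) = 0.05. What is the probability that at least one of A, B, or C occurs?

0.90

P(A ∩ B) = P(A)·P(B|A) = 0.50 × 0.20 = 0.10
P(A ∩ C) = P(A)·P(C|A) = 0.50 × 0.40 = 0.20
P(B ∩ C) = P(B)·P(C|B) = 0.30 × 0.50 = 0.15
Using inclusion–exclusion:
P(A ∪ B ∪ C) = 0.50 + 0.30 + 0.50 − 0.10 − 0.20 − 0.15 + 0.05 = 0.90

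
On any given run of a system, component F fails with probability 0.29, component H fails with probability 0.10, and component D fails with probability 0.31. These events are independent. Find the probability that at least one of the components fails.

0.55909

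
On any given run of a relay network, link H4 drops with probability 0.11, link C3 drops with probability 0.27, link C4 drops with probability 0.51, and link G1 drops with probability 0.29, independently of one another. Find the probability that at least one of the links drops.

Independence gives P(none) = ∏(1 − pᵢ).
P(none) = (1 − 0.11) × (1 − 0.27) × (1 − 0.51) × (1 − 0.29) = 0.89 × 0.73 × 0.49 × 0.71 = 0.22603063
P(at least one) = 1 − 0.22603063 = 0.77396937

0.77396937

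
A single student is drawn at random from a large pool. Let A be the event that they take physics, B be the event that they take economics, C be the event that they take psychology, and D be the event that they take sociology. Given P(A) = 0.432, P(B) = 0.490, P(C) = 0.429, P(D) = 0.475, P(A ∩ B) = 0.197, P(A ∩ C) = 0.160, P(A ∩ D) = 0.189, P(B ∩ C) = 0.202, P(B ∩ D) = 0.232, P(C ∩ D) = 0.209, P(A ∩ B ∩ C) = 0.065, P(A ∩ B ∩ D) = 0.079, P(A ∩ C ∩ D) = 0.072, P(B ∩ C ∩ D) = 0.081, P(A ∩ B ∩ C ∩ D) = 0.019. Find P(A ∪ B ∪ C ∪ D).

0.915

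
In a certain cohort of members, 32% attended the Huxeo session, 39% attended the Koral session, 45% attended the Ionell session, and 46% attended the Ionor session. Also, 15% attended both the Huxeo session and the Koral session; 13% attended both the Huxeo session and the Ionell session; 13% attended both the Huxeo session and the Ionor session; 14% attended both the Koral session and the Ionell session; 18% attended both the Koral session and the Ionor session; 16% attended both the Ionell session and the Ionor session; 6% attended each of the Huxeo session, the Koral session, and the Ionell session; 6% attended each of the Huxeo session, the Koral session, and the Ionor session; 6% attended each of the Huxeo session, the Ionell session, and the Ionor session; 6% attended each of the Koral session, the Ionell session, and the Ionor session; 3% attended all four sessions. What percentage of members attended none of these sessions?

Inclusion–exclusion gives
P(union) = 32 + 39 + 45 + 46 − 15 − 13 − 13 − 14 − 18 − 16 + 6 + 6 + 6 + 6 − 3 = 94%
P(none) = 100% − 94% = 6%

6%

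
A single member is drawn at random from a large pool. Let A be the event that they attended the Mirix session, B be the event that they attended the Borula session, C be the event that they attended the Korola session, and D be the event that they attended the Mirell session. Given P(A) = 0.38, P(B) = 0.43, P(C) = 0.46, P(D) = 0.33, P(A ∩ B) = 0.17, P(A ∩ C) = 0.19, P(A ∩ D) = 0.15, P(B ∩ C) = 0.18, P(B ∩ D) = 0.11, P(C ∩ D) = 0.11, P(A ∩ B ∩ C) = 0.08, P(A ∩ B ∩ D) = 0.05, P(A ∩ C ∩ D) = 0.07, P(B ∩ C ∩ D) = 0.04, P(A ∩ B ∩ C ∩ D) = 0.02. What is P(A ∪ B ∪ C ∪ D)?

0.91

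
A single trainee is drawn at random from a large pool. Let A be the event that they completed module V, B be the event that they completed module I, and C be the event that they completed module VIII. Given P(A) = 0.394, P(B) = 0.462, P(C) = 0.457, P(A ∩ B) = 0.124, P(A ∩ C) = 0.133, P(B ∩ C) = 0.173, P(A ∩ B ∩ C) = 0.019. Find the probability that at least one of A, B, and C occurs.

0.902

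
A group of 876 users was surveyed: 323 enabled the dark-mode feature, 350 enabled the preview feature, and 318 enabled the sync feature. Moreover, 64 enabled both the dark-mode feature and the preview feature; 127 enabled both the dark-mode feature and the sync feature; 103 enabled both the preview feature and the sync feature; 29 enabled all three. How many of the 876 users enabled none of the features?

150

By inclusion–exclusion:
|union| = 323 + 350 + 318 − 64 − 127 − 103 + 29 = 726
None: 876 − 726 = 150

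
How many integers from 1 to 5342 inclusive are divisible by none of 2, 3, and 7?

1526

Inclusion–exclusion gives
⌊5342/2⌋ + ⌊5342/3⌋ + ⌊5342/7⌋ − ⌊5342/6⌋ − ⌊5342/14⌋ − ⌊5342/21⌋ + ⌊5342/42⌋ = 2671 + 1780 + 763 − 890 − 381 − 254 + 127 = 3816
5342 − 3816 = 1526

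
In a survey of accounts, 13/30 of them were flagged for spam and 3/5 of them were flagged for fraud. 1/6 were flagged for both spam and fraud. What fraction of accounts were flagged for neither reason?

2/15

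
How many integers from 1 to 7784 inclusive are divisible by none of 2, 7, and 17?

3140

Apply inclusion-exclusion:
⌊7784/2⌋ + ⌊7784/7⌋ + ⌊7784/17⌋ − ⌊7784/14⌋ − ⌊7784/34⌋ − ⌊7784/119⌋ + ⌊7784/238⌋ = 3892 + 1112 + 457 − 556 − 228 − 65 + 32 = 4644
7784 − 4644 = 3140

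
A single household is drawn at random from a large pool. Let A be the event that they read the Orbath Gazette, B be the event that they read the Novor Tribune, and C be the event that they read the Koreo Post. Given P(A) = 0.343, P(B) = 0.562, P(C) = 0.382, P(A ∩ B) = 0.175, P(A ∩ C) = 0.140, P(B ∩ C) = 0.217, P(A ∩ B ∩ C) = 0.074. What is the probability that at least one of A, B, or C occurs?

0.829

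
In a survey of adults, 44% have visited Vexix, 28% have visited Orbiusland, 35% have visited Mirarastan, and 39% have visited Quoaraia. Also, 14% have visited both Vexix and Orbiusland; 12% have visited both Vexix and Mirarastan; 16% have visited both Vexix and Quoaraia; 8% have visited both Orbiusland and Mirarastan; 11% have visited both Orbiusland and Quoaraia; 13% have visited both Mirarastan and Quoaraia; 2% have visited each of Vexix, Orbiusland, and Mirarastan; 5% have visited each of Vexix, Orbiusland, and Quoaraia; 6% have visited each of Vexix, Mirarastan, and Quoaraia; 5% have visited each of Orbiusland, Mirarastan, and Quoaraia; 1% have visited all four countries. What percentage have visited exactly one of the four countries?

By inclusion–exclusion (exactly-one form):
P(exactly one) = 44 + 28 + 35 + 39 − 2·14 − 2·12 − 2·16 − 2·8 − 2·11 − 2·13 + 3·2 + 3·5 + 3·6 + 3·5 − 4·1 = 48%

48%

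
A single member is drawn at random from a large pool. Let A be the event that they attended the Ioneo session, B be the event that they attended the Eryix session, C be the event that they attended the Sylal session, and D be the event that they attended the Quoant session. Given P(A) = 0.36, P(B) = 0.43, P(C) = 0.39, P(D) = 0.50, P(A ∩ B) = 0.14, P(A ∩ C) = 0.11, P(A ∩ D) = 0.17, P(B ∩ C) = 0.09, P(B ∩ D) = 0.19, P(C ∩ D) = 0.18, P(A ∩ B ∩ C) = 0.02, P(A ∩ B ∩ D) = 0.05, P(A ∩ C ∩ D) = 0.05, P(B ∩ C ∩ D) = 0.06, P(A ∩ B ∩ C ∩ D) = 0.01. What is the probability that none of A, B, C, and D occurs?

0.03

Apply inclusion-exclusion:
P(A ∪ B ∪ C ∪ D) = 0.36 + 0.43 + 0.39 + 0.50 − 0.14 − 0.11 − 0.17 − 0.09 − 0.19 − 0.18 + 0.02 + 0.05 + 0.05 + 0.06 − 0.01 = 0.97
P(none) = 1 − 0.97 = 0.03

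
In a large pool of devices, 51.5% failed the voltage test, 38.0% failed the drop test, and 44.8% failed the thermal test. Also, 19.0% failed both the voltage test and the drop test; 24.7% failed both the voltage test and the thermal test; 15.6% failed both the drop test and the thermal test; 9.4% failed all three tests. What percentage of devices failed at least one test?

84.4%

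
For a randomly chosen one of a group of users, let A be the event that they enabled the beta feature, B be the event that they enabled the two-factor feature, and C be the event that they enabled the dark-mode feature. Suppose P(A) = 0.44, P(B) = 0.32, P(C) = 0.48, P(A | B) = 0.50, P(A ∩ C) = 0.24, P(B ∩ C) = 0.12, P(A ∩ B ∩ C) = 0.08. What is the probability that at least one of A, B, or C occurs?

P(A ∩ B) = P(B)·P(A|B) = 0.32 × 0.50 = 0.16
Inclusion–exclusion gives
P(A ∪ B ∪ C) = 0.44 + 0.32 + 0.48 − 0.16 − 0.24 − 0.12 + 0.08 = 0.80

0.80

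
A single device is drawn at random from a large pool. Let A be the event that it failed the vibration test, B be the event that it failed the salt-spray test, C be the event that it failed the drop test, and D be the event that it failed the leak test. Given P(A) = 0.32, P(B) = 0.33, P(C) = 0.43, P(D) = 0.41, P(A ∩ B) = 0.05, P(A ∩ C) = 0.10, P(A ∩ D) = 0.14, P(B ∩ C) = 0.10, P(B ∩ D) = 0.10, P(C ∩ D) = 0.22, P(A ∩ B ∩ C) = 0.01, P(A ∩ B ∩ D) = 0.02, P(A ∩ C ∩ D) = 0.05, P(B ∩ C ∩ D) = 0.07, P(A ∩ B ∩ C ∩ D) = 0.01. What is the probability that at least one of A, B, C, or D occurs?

0.92

P(A ∪ B ∪ C ∪ D) = 0.32 + 0.33 + 0.43 + 0.41 − 0.05 − 0.10 − 0.14 − 0.10 − 0.10 − 0.22 + 0.01 + 0.02 + 0.05 + 0.07 − 0.01 = 0.92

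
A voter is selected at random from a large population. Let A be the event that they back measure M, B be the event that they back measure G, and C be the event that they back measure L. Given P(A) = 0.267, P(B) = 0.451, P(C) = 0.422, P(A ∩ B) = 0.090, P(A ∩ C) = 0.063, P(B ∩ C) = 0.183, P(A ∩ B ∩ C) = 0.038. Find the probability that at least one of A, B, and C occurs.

0.842

P(A ∪ B ∪ C) = 0.267 + 0.451 + 0.422 − 0.090 − 0.063 − 0.183 + 0.038 = 0.842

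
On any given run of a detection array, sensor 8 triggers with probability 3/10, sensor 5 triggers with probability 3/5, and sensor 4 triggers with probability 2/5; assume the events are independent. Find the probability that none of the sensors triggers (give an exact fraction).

P(none) = (1 − 3/10) × (1 − 3/5) × (1 − 2/5) = 7/10 × 2/5 × 3/5 = 21/125

21/125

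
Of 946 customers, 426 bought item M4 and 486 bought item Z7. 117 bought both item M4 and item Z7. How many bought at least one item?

795

|at least one| = 426 + 486 − 117 = 795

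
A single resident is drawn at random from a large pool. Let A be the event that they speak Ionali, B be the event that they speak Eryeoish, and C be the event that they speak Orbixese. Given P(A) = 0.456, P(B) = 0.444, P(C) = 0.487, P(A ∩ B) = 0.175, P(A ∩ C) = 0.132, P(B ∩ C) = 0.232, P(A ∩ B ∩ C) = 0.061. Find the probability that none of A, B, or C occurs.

0.091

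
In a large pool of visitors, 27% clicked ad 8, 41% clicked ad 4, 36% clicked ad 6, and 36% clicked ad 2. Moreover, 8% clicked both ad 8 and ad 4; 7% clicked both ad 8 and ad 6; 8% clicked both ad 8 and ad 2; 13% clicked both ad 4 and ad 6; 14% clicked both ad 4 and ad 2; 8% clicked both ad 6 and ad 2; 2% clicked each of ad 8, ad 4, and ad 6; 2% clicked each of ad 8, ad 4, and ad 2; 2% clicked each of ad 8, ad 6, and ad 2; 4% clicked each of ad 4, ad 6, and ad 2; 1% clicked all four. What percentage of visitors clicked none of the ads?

P(union) = 27 + 41 + 36 + 36 − 8 − 7 − 8 − 13 − 14 − 8 + 2 + 2 + 2 + 4 − 1 = 91%
P(none) = 100% − 91% = 9%

9%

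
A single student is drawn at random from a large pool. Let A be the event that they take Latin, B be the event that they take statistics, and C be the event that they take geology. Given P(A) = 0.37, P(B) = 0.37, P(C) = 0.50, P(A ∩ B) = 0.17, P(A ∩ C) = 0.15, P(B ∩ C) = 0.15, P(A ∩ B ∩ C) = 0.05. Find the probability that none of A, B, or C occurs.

0.18

P(A ∪ B ∪ C) = 0.37 + 0.37 + 0.50 − 0.17 − 0.15 − 0.15 + 0.05 = 0.82
P(none) = 1 − 0.82 = 0.18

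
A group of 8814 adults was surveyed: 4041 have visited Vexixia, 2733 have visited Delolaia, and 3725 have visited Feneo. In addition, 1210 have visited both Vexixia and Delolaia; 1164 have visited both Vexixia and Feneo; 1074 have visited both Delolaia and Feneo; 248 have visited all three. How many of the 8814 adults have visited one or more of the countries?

7299

By inclusion–exclusion:
|union| = 4041 + 2733 + 3725 − 1210 − 1164 − 1074 + 248 = 7299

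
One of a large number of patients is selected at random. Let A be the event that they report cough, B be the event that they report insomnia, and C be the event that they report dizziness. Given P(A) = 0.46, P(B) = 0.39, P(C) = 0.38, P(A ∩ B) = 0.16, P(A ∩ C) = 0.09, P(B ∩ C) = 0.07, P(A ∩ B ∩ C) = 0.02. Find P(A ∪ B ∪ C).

0.93

By inclusion-exclusion,
P(A ∪ B ∪ C) = 0.46 + 0.39 + 0.38 − 0.16 − 0.09 − 0.07 + 0.02 = 0.93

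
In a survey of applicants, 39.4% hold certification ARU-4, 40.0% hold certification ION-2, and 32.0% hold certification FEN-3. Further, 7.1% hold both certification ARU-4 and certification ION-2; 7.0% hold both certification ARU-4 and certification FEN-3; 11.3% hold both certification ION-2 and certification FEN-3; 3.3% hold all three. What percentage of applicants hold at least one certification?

89.3%

By inclusion-exclusion,
P(≥1) = 39.4 + 40.0 + 32.0 − 7.1 − 7.0 − 11.3 + 3.3 = 89.3%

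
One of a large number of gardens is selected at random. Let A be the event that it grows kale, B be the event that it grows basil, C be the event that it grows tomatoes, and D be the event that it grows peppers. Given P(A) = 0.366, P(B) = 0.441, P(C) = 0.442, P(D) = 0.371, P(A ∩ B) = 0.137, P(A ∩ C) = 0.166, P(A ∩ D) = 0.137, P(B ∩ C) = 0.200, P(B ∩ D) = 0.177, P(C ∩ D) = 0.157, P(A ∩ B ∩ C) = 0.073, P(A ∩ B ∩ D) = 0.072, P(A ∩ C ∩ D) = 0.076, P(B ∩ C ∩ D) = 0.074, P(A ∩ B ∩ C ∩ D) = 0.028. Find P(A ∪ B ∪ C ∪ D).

0.913

P(A ∪ B ∪ C ∪ D) = 0.366 + 0.441 + 0.442 + 0.371 − 0.137 − 0.166 − 0.137 − 0.200 − 0.177 − 0.157 + 0.073 + 0.072 + 0.076 + 0.074 − 0.028 = 0.913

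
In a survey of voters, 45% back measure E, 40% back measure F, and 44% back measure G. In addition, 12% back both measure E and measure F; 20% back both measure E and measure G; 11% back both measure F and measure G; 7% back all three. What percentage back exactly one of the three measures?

64%

P(exactly one) = 45 + 40 + 44 − 2·12 − 2·20 − 2·11 + 3·7 = 64%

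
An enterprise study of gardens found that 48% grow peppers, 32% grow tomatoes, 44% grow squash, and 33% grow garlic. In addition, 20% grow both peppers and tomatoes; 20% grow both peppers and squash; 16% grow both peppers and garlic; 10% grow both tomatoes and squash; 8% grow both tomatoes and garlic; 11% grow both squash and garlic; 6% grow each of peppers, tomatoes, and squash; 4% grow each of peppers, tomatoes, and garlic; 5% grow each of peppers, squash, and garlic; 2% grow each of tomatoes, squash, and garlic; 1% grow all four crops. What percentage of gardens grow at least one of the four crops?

P(≥1) = 48 + 32 + 44 + 33 − 20 − 20 − 16 − 10 − 8 − 11 + 6 + 4 + 5 + 2 − 1 = 88%

88%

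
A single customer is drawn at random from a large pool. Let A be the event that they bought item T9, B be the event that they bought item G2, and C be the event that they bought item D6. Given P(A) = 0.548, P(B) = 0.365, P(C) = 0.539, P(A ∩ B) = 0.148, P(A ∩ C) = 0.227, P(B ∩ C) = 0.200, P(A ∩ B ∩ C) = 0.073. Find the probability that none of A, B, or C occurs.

By inclusion–exclusion:
P(A ∪ B ∪ C) = 0.548 + 0.365 + 0.539 − 0.148 − 0.227 − 0.200 + 0.073 = 0.950
P(none) = 1 − 0.950 = 0.050

0.050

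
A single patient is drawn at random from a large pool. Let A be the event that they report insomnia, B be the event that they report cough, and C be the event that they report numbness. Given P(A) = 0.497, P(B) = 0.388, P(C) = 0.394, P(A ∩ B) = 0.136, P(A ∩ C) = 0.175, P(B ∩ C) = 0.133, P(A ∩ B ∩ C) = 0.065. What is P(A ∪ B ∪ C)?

0.900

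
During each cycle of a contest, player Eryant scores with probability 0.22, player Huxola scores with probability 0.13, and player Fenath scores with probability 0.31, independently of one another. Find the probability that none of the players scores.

0.468234

Since the events are independent, P(none) is the product of the individual non-occurrence probabilities.
P(none) = (1 − 0.22) × (1 − 0.13) × (1 − 0.31) = 0.78 × 0.87 × 0.69 = 0.468234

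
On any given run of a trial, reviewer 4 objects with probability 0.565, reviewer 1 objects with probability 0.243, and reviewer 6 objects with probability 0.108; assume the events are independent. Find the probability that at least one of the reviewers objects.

P(none) = (1 − 0.565) × (1 − 0.243) × (1 − 0.108) = 0.435 × 0.757 × 0.892 = 0.29373114
P(at least one) = 1 − 0.29373114 = 0.70626886

0.70626886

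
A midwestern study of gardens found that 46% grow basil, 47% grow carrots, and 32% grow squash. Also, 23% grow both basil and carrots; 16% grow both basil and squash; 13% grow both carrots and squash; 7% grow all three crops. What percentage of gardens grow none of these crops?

20%

Using inclusion–exclusion:
P(≥1) = 46 + 47 + 32 − 23 − 16 − 13 + 7 = 80%
P(none) = 100% − 80% = 20%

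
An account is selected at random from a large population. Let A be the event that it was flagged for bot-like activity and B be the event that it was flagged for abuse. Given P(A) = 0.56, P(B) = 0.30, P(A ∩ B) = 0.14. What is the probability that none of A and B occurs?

By inclusion–exclusion:
P(A ∪ B) = 0.56 + 0.30 − 0.14 = 0.72
P(none) = 1 − 0.72 = 0.28

0.28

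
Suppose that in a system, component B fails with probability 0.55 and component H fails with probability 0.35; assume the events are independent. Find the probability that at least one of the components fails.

0.7075

P(none) = (1 − 0.55) × (1 − 0.35) = 0.45 × 0.65 = 0.2925
P(at least one) = 1 − 0.2925 = 0.7075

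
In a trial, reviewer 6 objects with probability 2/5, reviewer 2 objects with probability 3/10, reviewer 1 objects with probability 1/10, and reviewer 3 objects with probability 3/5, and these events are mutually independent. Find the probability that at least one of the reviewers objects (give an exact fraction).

1061/1250

Independence gives P(none) = ∏(1 − pᵢ).
P(none) = (1 − 2/5) × (1 − 3/10) × (1 − 1/10) × (1 − 3/5) = 3/5 × 7/10 × 9/10 × 2/5 = 189/1250
P(at least one) = 1 − 189/1250 = 1061/1250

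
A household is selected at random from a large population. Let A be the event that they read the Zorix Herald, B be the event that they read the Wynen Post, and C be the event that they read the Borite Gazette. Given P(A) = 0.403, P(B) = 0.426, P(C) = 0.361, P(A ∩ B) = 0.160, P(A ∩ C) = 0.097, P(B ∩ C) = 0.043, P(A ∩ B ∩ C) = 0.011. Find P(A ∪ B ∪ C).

Using inclusion–exclusion:
P(A ∪ B ∪ C) = 0.403 + 0.426 + 0.361 − 0.160 − 0.097 − 0.043 + 0.011 = 0.901

0.901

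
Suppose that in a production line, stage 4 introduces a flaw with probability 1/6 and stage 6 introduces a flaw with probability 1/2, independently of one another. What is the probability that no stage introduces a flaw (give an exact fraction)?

5/12

P(none) = (1 − 1/6) × (1 − 1/2) = 5/6 × 1/2 = 5/12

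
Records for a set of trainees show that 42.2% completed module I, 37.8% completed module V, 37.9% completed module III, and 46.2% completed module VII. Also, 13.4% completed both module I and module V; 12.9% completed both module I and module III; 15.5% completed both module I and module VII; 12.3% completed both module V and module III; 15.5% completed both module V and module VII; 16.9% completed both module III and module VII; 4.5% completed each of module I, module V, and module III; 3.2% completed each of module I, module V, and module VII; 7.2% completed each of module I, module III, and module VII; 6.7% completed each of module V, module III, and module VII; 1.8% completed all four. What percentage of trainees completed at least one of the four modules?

P(≥1) = 42.2 + 37.8 + 37.9 + 46.2 − 13.4 − 12.9 − 15.5 − 12.3 − 15.5 − 16.9 + 4.5 + 3.2 + 7.2 + 6.7 − 1.8 = 97.4%

97.4%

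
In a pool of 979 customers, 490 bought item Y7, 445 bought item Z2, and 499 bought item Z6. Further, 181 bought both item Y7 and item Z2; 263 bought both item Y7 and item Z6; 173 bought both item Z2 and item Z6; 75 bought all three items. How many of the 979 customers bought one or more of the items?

By inclusion-exclusion,
|union| = 490 + 445 + 499 − 181 − 263 − 173 + 75 = 892

892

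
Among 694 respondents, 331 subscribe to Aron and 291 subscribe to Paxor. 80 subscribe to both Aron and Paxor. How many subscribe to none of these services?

|at least one| = 331 + 291 − 80 = 542
None: 694 − 542 = 152

152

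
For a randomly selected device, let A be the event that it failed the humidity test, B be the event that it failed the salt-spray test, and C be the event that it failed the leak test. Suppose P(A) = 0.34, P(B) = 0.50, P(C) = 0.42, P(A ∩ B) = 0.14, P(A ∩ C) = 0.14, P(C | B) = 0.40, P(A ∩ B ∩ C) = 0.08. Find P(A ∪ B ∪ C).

P(B ∩ C) = P(B)·P(C|B) = 0.50 × 0.40 = 0.20
P(A ∪ B ∪ C) = 0.34 + 0.50 + 0.42 − 0.14 − 0.14 − 0.20 + 0.08 = 0.86

0.86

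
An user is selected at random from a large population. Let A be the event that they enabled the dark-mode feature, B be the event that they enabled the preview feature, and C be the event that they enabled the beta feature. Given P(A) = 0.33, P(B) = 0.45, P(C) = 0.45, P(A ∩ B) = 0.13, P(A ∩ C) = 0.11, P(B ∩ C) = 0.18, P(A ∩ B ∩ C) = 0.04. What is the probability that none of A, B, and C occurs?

P(A ∪ B ∪ C) = 0.33 + 0.45 + 0.45 − 0.13 − 0.11 − 0.18 + 0.04 = 0.85
P(none) = 1 − 0.85 = 0.15

0.15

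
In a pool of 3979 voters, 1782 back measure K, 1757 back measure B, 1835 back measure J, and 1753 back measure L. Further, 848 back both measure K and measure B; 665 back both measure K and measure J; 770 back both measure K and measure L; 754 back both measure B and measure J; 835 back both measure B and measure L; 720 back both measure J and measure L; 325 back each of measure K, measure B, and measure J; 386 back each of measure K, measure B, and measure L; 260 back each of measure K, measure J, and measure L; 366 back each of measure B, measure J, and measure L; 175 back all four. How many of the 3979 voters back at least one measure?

Using inclusion–exclusion:
N(≥1) = 1782 + 1757 + 1835 + 1753 − 848 − 665 − 770 − 754 − 835 − 720 + 325 + 386 + 260 + 366 − 175 = 3697

3697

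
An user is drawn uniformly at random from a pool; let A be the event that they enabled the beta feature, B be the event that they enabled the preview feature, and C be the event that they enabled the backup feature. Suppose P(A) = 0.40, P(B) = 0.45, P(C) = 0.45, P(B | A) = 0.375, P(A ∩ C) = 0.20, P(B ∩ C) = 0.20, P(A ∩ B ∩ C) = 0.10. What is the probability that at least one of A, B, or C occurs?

P(A ∩ B) = P(A)·P(B|A) = 0.40 × 0.375 = 0.15
Inclusion–exclusion gives
P(A ∪ B ∪ C) = 0.40 + 0.45 + 0.45 − 0.15 − 0.20 − 0.20 + 0.10 = 0.85

0.85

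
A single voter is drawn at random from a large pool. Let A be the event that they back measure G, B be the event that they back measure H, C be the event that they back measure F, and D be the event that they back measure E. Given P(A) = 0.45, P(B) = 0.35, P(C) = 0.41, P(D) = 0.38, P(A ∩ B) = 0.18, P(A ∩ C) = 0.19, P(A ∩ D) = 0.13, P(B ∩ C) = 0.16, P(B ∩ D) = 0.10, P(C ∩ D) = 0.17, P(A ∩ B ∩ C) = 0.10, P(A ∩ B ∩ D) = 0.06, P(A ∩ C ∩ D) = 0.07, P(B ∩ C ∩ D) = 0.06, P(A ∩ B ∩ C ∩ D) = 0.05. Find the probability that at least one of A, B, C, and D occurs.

By inclusion–exclusion:
P(A ∪ B ∪ C ∪ D) = 0.45 + 0.35 + 0.41 + 0.38 − 0.18 − 0.19 − 0.13 − 0.16 − 0.10 − 0.17 + 0.10 + 0.06 + 0.07 + 0.06 − 0.05 = 0.90

0.90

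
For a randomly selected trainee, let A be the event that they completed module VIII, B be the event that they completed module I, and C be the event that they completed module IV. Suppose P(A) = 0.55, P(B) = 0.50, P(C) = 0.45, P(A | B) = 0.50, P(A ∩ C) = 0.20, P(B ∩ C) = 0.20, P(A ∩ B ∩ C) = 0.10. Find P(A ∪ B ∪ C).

0.95

P(A ∩ B) = P(B)·P(A|B) = 0.50 × 0.50 = 0.25
Apply inclusion-exclusion:
P(A ∪ B ∪ C) = 0.55 + 0.50 + 0.45 − 0.25 − 0.20 − 0.20 + 0.10 = 0.95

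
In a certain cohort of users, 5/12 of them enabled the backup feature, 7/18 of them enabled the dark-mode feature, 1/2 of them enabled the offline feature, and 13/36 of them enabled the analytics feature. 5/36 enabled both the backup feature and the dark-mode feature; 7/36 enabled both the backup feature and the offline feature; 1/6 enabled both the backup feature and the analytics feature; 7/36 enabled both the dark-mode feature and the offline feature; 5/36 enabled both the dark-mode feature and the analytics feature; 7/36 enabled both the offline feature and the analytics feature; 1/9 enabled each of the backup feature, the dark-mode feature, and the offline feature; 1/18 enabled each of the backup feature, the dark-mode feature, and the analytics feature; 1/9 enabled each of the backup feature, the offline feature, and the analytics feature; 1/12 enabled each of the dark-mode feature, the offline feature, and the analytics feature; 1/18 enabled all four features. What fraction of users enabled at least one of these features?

17/18

Inclusion–exclusion gives
P(union) = 5/12 + 7/18 + 1/2 + 13/36 − 5/36 − 7/36 − 1/6 − 7/36 − 5/36 − 7/36 + 1/9 + 1/18 + 1/9 + 1/12 − 1/18 = 17/18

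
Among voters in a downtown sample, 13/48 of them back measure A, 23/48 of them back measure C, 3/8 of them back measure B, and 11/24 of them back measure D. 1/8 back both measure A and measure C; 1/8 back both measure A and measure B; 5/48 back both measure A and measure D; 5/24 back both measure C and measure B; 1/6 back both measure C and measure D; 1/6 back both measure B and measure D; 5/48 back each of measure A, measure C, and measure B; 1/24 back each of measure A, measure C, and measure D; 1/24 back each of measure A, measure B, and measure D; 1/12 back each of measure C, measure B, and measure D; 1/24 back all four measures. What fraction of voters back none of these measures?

1/12

By inclusion-exclusion,
P(at least one) = 13/48 + 23/48 + 3/8 + 11/24 − 1/8 − 1/8 − 5/48 − 5/24 − 1/6 − 1/6 + 5/48 + 1/24 + 1/24 + 1/12 − 1/24 = 11/12
P(none) = 1 − 11/12 = 1/12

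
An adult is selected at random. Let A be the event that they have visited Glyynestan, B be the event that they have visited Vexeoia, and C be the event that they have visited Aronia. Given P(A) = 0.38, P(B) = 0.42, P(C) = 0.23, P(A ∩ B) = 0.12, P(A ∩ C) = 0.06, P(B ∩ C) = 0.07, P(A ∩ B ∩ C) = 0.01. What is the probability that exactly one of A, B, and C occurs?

0.56

By inclusion–exclusion (exactly-one form):
P(exactly one) = 0.38 + 0.42 + 0.23 − 2·0.12 − 2·0.06 − 2·0.07 + 3·0.01 = 0.56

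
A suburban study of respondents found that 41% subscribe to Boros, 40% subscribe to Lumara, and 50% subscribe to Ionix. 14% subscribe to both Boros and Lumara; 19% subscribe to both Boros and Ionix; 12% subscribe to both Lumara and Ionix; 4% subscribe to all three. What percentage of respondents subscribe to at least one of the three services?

P(at least one) = 41 + 40 + 50 − 14 − 19 − 12 + 4 = 90%

90%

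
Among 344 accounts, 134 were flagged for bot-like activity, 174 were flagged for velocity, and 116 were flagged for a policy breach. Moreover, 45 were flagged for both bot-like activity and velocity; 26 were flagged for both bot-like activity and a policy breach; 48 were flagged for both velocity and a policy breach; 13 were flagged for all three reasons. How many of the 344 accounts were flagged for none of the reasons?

26

|at least one| = 134 + 174 + 116 − 45 − 26 − 48 + 13 = 318
None: 344 − 318 = 26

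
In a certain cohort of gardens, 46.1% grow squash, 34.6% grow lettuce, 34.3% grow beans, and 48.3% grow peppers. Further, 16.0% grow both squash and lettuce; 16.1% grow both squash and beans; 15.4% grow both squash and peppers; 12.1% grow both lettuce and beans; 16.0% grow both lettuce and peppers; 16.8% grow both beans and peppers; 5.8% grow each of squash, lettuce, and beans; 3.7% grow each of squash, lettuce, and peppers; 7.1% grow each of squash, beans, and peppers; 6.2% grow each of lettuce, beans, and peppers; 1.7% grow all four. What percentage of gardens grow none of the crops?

Apply inclusion-exclusion:
P(at least one) = 46.1 + 34.6 + 34.3 + 48.3 − 16.0 − 16.1 − 15.4 − 12.1 − 16.0 − 16.8 + 5.8 + 3.7 + 7.1 + 6.2 − 1.7 = 92.0%
P(none) = 100% − 92.0% = 8.0%

8.0%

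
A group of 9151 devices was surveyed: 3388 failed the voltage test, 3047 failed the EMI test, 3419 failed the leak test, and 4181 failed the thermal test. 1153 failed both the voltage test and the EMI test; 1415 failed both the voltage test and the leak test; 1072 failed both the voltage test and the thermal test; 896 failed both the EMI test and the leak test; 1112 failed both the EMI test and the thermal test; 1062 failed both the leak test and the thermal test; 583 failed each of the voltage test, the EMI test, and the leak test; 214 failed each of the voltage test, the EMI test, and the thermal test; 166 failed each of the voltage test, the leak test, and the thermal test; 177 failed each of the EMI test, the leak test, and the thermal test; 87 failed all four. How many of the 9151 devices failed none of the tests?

By inclusion–exclusion:
|at least one| = 3388 + 3047 + 3419 + 4181 − 1153 − 1415 − 1072 − 896 − 1112 − 1062 + 583 + 214 + 166 + 177 − 87 = 8378
None: 9151 − 8378 = 773

773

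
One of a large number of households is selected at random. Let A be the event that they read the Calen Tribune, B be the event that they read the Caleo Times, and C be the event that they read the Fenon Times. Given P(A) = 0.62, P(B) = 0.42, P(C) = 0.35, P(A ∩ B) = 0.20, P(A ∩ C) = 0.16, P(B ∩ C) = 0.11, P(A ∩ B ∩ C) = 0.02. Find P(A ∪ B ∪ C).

P(A ∪ B ∪ C) = 0.62 + 0.42 + 0.35 − 0.20 − 0.16 − 0.11 + 0.02 = 0.94

0.94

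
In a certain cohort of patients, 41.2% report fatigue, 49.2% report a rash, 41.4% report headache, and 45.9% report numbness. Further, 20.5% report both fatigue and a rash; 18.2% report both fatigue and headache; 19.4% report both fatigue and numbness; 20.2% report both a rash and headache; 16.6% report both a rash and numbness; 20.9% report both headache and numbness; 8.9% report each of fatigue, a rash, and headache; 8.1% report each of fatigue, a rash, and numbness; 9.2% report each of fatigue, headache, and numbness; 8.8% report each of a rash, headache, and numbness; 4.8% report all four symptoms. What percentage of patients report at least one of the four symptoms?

92.1%

Apply inclusion-exclusion:
P(union) = 41.2 + 49.2 + 41.4 + 45.9 − 20.5 − 18.2 − 19.4 − 20.2 − 16.6 − 20.9 + 8.9 + 8.1 + 9.2 + 8.8 − 4.8 = 92.1%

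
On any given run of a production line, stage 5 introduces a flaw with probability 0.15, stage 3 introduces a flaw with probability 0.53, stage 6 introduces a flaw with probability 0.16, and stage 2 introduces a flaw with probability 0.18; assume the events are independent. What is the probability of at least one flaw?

0.7248244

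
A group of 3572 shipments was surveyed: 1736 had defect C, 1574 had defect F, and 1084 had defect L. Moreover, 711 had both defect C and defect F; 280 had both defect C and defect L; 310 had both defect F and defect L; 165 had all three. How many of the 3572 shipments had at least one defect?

By inclusion-exclusion,
N(≥1) = 1736 + 1574 + 1084 − 711 − 280 − 310 + 165 = 3258

3258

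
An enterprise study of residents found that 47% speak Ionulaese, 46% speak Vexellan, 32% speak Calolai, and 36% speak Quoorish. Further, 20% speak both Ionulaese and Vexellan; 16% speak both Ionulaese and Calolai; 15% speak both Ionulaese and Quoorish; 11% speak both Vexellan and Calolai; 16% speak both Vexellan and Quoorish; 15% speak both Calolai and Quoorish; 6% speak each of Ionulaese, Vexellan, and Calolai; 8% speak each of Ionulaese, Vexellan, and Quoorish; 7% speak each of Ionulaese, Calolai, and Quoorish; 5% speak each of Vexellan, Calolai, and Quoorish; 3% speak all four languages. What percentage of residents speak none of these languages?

9%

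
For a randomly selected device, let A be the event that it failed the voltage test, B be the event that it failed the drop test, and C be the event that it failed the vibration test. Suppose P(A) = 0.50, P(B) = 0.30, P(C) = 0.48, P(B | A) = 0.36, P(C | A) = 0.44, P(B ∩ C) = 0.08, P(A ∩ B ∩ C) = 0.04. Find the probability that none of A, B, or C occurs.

0.16

P(A ∩ B) = P(A)·P(B|A) = 0.50 × 0.36 = 0.18
P(A ∩ C) = P(A)·P(C|A) = 0.50 × 0.44 = 0.22
Using inclusion–exclusion:
P(A ∪ B ∪ C) = 0.50 + 0.30 + 0.48 − 0.18 − 0.22 − 0.08 + 0.04 = 0.84
P(none) = 1 − 0.84 = 0.16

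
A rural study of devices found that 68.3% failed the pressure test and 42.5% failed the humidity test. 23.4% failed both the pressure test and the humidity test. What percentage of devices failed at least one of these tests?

P(≥1) = 68.3 + 42.5 − 23.4 = 87.4%

87.4%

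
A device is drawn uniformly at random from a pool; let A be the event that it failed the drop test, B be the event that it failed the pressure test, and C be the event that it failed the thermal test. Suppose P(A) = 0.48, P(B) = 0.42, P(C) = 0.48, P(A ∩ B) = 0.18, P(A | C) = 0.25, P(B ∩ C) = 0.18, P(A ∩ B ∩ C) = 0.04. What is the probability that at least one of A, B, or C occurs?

0.94

P(A ∩ C) = P(C)·P(A|C) = 0.48 × 0.25 = 0.12
P(A ∪ B ∪ C) = 0.48 + 0.42 + 0.48 − 0.18 − 0.12 − 0.18 + 0.04 = 0.94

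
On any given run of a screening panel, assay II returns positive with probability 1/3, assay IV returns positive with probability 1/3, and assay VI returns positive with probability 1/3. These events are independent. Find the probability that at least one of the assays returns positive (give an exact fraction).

P(none) = (1 − 1/3) × (1 − 1/3) × (1 − 1/3) = 2/3 × 2/3 × 2/3 = 8/27
P(at least one) = 1 − 8/27 = 19/27

19/27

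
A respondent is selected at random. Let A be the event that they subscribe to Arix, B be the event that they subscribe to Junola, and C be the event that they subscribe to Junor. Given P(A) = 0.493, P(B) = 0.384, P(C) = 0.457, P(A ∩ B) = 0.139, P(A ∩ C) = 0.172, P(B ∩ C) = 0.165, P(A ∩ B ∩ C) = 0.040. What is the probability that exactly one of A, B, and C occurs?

P(exactly one) = 0.493 + 0.384 + 0.457 − 2·0.139 − 2·0.172 − 2·0.165 + 3·0.040 = 0.502

0.502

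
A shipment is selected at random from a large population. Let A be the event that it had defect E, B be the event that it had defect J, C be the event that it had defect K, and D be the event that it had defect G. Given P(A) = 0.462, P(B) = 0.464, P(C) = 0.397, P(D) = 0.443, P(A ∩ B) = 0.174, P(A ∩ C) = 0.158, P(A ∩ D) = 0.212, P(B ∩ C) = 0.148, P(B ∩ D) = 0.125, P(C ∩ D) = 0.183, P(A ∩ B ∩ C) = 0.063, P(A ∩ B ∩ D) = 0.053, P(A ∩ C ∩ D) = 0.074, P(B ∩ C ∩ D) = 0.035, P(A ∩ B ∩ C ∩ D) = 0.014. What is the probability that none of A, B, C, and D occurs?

0.023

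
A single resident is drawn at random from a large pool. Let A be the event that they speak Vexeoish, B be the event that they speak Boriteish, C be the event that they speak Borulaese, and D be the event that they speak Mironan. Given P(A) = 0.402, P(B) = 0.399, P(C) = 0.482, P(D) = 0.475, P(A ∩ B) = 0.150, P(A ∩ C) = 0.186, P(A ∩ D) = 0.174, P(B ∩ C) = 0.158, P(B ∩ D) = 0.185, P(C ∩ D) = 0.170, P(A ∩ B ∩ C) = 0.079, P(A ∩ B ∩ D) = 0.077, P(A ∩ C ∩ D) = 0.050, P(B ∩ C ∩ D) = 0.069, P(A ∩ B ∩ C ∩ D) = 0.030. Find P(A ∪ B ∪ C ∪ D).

Inclusion–exclusion gives
P(A ∪ B ∪ C ∪ D) = 0.402 + 0.399 + 0.482 + 0.475 − 0.150 − 0.186 − 0.174 − 0.158 − 0.185 − 0.170 + 0.079 + 0.077 + 0.050 + 0.069 − 0.030 = 0.980

0.980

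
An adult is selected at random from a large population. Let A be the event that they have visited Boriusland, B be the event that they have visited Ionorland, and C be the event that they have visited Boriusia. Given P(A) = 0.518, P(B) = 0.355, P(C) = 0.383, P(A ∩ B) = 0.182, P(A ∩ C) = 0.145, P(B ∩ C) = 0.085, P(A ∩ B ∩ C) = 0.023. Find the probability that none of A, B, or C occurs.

0.133

P(A ∪ B ∪ C) = 0.518 + 0.355 + 0.383 − 0.182 − 0.145 − 0.085 + 0.023 = 0.867
P(none) = 1 − 0.867 = 0.133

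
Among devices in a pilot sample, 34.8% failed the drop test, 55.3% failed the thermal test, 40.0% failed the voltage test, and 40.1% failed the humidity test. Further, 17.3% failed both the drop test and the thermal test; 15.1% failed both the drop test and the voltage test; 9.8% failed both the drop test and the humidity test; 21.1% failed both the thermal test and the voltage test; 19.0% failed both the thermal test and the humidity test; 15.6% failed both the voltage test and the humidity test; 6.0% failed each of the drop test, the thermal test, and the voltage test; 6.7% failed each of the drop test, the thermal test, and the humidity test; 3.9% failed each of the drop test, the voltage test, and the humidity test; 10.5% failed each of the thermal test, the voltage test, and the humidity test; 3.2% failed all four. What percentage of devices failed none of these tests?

Inclusion–exclusion gives
P(≥1) = 34.8 + 55.3 + 40.0 + 40.1 − 17.3 − 15.1 − 9.8 − 21.1 − 19.0 − 15.6 + 6.0 + 6.7 + 3.9 + 10.5 − 3.2 = 96.2%
P(none) = 100% − 96.2% = 3.8%

3.8%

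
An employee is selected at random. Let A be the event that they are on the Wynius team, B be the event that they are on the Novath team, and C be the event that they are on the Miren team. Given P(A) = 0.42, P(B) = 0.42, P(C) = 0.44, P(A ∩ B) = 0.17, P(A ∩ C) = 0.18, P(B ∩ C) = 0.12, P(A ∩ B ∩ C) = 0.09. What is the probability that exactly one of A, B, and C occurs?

0.61

Using the inclusion–exclusion count for exactly one event:
P(exactly one) = 0.42 + 0.42 + 0.44 − 2·0.17 − 2·0.18 − 2·0.12 + 3·0.09 = 0.61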